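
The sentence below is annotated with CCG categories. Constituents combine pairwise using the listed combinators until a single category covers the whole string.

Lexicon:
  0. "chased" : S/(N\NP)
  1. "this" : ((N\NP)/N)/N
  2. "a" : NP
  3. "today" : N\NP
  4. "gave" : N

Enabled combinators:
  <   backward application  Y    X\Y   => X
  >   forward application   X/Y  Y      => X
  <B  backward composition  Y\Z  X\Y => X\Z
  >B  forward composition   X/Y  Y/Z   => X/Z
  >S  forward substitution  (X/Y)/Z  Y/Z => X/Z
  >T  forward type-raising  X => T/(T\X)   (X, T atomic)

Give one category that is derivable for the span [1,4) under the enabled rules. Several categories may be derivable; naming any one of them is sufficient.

(N\NP)/N

[0,5] S   >
  [0,4] S/N   >B
    [0,1] "chased" : S/(N\NP)
    [1,4] (N\NP)/N   >
      [1,2] "this" : ((N\NP)/N)/N
      [2,4] N   <
        [2,3] "a" : NP
        [3,4] "today" : N\NP
  [4,5] "gave" : N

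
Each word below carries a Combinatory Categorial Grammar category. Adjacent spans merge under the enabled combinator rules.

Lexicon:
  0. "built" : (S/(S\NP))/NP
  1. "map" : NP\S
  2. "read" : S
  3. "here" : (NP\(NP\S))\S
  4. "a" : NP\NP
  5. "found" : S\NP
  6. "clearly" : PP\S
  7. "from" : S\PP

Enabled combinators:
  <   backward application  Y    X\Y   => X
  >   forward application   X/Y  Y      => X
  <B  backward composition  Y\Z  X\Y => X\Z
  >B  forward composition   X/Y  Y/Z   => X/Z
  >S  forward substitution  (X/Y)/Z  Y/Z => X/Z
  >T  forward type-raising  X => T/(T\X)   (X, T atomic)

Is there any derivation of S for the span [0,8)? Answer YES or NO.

[0,8] S   >
  [0,4] S/(S\NP)   >
    [0,1] "built" : (S/(S\NP))/NP
    [1,4] NP   <
      [1,2] "map" : NP\S
      [2,4] NP\(NP\S)   <
        [2,3] "read" : S
        [3,4] "here" : (NP\(NP\S))\S
  [4,8] S\NP   <B
    [4,5] "a" : NP\NP
    [5,8] S\NP   <B
      [5,6] "found" : S\NP
      [6,8] S\S   <B
        [6,7] "clearly" : PP\S
        [7,8] "from" : S\PP

YES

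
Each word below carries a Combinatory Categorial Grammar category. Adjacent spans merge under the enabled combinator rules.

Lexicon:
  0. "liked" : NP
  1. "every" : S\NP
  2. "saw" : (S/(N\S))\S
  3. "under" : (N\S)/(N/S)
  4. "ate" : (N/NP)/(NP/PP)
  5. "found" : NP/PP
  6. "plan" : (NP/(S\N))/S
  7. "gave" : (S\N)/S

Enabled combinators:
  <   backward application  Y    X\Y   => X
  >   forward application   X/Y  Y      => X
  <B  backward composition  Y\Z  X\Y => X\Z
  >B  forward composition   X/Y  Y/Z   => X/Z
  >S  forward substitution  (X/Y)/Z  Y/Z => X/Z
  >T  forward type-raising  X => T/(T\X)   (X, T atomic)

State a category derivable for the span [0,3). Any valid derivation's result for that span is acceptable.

[0,8] S   >
  [0,3] S/(N\S)   <
    [0,2] S   >
      [0,1] S/(S\NP)   >T
        [0,1] "liked" : NP
      [1,2] "every" : S\NP
    [2,3] "saw" : (S/(N\S))\S
  [3,8] N\S   >
    [3,4] "under" : (N\S)/(N/S)
    [4,8] N/S   >B
      [4,6] N/NP   >
        [4,5] "ate" : (N/NP)/(NP/PP)
        [5,6] "found" : NP/PP
      [6,8] NP/S   >S
        [6,7] "plan" : (NP/(S\N))/S
        [7,8] "gave" : (S\N)/S

S/(N\S)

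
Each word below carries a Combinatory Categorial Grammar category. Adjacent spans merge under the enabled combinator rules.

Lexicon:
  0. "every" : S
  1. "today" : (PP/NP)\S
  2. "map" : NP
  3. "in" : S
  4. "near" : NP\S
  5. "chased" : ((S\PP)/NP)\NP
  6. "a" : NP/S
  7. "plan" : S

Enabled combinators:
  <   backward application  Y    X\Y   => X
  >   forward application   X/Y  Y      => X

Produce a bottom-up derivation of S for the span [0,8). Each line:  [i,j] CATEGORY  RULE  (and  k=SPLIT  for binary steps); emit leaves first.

[0,8] S   <
  [0,3] PP   >
    [0,2] PP/NP   <
      [0,1] "every" : S
      [1,2] "today" : (PP/NP)\S
    [2,3] "map" : NP
  [3,8] S\PP   >
    [3,6] (S\PP)/NP   <
      [3,5] NP   <
        [3,4] "in" : S
        [4,5] "near" : NP\S
      [5,6] "chased" : ((S\PP)/NP)\NP
    [6,8] NP   >
      [6,7] "a" : NP/S
      [7,8] "plan" : S

[0,1] S  lex  "every"
[1,2] (PP/NP)\S  lex  "today"
[0,2] PP/NP  <  k=1
[2,3] NP  lex  "map"
[0,3] PP  >  k=2
[3,4] S  lex  "in"
[4,5] NP\S  lex  "near"
[3,5] NP  <  k=4
[5,6] ((S\PP)/NP)\NP  lex  "chased"
[3,6] (S\PP)/NP  <  k=5
[6,7] NP/S  lex  "a"
[7,8] S  lex  "plan"
[6,8] NP  >  k=7
[3,8] S\PP  >  k=6
[0,8] S  <  k=3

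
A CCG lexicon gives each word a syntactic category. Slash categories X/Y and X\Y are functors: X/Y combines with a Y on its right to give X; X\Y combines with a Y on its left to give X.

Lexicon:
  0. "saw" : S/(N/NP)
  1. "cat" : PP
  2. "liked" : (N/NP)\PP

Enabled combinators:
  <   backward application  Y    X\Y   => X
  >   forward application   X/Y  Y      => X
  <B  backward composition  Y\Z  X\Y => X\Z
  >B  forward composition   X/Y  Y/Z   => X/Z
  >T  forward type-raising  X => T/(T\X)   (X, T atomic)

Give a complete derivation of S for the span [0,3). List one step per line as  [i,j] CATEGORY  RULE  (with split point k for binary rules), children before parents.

[0,1] S/(N/NP)  lex  "saw"
[1,2] PP  lex  "cat"
[2,3] (N/NP)\PP  lex  "liked"
[1,3] N/NP  <  k=2
[0,3] S  >  k=1

[0,3] S   >
  [0,1] "saw" : S/(N/NP)
  [1,3] N/NP   <
    [1,2] "cat" : PP
    [2,3] "liked" : (N/NP)\PP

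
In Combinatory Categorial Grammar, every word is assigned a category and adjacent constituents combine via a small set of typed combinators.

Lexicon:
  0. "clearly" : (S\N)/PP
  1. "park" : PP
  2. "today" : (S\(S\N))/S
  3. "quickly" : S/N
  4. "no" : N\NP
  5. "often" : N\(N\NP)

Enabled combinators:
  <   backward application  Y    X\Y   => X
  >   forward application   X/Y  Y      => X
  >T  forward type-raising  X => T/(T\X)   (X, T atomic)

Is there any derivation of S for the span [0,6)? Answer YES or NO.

YES

[0,6] S   <
  [0,2] S\N   >
    [0,1] "clearly" : (S\N)/PP
    [1,2] "park" : PP
  [2,6] S\(S\N)   >
    [2,3] "today" : (S\(S\N))/S
    [3,6] S   >
      [3,4] "quickly" : S/N
      [4,6] N   <
        [4,5] "no" : N\NP
        [5,6] "often" : N\(N\NP)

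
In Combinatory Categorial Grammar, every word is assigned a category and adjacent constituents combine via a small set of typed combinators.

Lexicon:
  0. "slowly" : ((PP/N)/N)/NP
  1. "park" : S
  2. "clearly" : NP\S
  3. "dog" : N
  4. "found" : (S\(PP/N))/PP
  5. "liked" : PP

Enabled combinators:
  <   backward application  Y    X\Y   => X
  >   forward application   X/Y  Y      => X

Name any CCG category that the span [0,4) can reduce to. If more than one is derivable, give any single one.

PP/N

[0,6] S   <
  [0,4] PP/N   >
    [0,3] (PP/N)/N   >
      [0,1] "slowly" : ((PP/N)/N)/NP
      [1,3] NP   <
        [1,2] "park" : S
        [2,3] "clearly" : NP\S
    [3,4] "dog" : N
  [4,6] S\(PP/N)   >
    [4,5] "found" : (S\(PP/N))/PP
    [5,6] "liked" : PP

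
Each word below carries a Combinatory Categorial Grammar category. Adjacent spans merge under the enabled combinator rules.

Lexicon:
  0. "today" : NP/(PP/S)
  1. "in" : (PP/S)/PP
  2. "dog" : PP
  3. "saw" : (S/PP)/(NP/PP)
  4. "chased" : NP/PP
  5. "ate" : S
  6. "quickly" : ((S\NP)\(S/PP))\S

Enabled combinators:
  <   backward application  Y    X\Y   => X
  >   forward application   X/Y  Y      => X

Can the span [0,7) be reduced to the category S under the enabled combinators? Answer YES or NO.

[0,7] S   <
  [0,3] NP   >
    [0,1] "today" : NP/(PP/S)
    [1,3] PP/S   >
      [1,2] "in" : (PP/S)/PP
      [2,3] "dog" : PP
  [3,7] S\NP   <
    [3,5] S/PP   >
      [3,4] "saw" : (S/PP)/(NP/PP)
      [4,5] "chased" : NP/PP
    [5,7] (S\NP)\(S/PP)   <
      [5,6] "ate" : S
      [6,7] "quickly" : ((S\NP)\(S/PP))\S

YES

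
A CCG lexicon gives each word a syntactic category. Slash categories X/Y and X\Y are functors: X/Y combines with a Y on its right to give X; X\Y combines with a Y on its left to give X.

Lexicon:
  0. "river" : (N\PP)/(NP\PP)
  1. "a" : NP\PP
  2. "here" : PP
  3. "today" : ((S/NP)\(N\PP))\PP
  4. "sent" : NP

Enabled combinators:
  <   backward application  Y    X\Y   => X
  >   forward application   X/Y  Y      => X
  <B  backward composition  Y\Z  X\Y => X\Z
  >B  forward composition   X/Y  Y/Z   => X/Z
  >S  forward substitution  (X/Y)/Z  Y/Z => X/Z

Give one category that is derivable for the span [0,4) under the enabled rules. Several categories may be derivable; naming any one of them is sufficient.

S/NP

[0,5] S   >
  [0,4] S/NP   <
    [0,2] N\PP   >
      [0,1] "river" : (N\PP)/(NP\PP)
      [1,2] "a" : NP\PP
    [2,4] (S/NP)\(N\PP)   <
      [2,3] "here" : PP
      [3,4] "today" : ((S/NP)\(N\PP))\PP
  [4,5] "sent" : NP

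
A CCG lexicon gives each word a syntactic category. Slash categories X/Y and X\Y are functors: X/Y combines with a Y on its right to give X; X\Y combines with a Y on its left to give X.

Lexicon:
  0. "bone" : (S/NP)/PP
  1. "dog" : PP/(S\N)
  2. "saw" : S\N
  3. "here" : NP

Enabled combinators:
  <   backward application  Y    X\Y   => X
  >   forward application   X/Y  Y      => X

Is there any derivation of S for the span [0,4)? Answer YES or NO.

[0,4] S   >
  [0,3] S/NP   >
    [0,1] "bone" : (S/NP)/PP
    [1,3] PP   >
      [1,2] "dog" : PP/(S\N)
      [2,3] "saw" : S\N
  [3,4] "here" : NP

YES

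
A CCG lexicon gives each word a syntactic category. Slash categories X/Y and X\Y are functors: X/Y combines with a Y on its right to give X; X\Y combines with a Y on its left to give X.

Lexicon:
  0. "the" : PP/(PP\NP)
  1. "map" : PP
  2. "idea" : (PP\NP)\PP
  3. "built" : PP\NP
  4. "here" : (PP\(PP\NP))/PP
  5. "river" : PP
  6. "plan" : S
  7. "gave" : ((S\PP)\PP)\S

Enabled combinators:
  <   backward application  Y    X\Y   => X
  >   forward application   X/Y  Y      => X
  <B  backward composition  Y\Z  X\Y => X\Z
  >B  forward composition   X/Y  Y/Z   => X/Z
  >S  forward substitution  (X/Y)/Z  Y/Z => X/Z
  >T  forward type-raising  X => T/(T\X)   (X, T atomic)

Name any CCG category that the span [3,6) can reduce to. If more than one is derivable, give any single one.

[0,8] S   <
  [0,3] PP   >
    [0,1] "the" : PP/(PP\NP)
    [1,3] PP\NP   <
      [1,2] "map" : PP
      [2,3] "idea" : (PP\NP)\PP
  [3,8] S\PP   <
    [3,6] PP   <
      [3,4] "built" : PP\NP
      [4,6] PP\(PP\NP)   >
        [4,5] "here" : (PP\(PP\NP))/PP
        [5,6] "river" : PP
    [6,8] (S\PP)\PP   <
      [6,7] "plan" : S
      [7,8] "gave" : ((S\PP)\PP)\S

PP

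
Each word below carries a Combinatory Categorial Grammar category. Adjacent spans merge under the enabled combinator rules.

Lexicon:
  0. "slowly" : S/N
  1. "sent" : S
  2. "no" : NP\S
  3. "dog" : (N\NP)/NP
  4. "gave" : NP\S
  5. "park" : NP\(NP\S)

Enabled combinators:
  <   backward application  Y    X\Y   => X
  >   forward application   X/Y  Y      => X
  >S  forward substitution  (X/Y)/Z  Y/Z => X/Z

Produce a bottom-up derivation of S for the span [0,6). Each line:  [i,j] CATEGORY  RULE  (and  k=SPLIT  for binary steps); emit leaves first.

[0,1] S/N  lex  "slowly"
[1,2] S  lex  "sent"
[2,3] NP\S  lex  "no"
[1,3] NP  <  k=2
[3,4] (N\NP)/NP  lex  "dog"
[4,5] NP\S  lex  "gave"
[5,6] NP\(NP\S)  lex  "park"
[4,6] NP  <  k=5
[3,6] N\NP  >  k=4
[1,6] N  <  k=3
[0,6] S  >  k=1

[0,6] S   >
  [0,1] "slowly" : S/N
  [1,6] N   <
    [1,3] NP   <
      [1,2] "sent" : S
      [2,3] "no" : NP\S
    [3,6] N\NP   >
      [3,4] "dog" : (N\NP)/NP
      [4,6] NP   <
        [4,5] "gave" : NP\S
        [5,6] "park" : NP\(NP\S)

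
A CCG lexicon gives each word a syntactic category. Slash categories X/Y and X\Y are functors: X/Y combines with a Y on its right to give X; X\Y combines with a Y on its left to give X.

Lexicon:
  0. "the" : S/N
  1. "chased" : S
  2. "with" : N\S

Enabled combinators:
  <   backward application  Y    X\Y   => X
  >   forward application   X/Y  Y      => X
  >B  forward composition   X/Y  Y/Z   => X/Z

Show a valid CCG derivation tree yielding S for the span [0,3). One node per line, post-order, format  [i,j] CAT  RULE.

[0,3] S   >
  [0,1] "the" : S/N
  [1,3] N   <
    [1,2] "chased" : S
    [2,3] "with" : N\S

[0,1] S/N  lex  "the"
[1,2] S  lex  "chased"
[2,3] N\S  lex  "with"
[1,3] N  <  k=2
[0,3] S  >  k=1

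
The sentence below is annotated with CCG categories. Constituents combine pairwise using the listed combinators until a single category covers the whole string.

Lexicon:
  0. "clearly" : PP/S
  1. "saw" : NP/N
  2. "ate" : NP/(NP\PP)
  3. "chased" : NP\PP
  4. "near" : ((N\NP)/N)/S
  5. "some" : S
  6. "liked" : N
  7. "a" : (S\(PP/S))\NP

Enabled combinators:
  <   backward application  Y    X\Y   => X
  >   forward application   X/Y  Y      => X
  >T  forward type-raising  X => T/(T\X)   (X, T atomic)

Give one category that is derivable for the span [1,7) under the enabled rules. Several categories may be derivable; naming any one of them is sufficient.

[0,8] S   <
  [0,1] "clearly" : PP/S
  [1,8] S\(PP/S)   <
    [1,7] NP   >
      [1,2] "saw" : NP/N
      [2,7] N   <
        [2,4] NP   >
          [2,3] "ate" : NP/(NP\PP)
          [3,4] "chased" : NP\PP
        [4,7] N\NP   >
          [4,6] (N\NP)/N   >
            [4,5] "near" : ((N\NP)/N)/S
            [5,6] "some" : S
          [6,7] "liked" : N
    [7,8] "a" : (S\(PP/S))\NP

NP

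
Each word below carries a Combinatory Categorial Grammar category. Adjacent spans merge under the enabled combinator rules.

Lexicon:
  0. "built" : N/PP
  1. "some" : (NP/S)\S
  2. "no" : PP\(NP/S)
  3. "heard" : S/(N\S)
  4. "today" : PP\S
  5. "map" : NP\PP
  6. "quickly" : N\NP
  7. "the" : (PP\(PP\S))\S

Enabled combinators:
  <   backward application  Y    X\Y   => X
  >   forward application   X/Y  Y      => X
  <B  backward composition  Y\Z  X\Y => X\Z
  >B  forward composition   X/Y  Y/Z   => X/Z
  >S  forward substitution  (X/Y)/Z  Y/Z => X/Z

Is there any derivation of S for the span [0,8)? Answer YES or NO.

N/PP (NP/S)\S PP\(NP/S) S/(N\S) PP\S NP\PP N\NP (PP\(PP\S))\S
CKY chart[0,8] = {N}; S ∉ chart

NO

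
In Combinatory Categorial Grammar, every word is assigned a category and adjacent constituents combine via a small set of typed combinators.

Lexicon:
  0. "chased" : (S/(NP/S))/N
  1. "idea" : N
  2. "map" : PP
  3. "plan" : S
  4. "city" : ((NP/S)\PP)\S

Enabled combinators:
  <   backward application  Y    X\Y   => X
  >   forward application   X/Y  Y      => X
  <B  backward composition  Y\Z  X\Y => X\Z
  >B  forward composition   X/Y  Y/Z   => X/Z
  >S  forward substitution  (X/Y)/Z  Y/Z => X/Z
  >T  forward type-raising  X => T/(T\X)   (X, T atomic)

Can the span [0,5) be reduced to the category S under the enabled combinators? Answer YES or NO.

YES

[0,5] S   >
  [0,2] S/(NP/S)   >
    [0,1] "chased" : (S/(NP/S))/N
    [1,2] "idea" : N
  [2,5] NP/S   <
    [2,3] "map" : PP
    [3,5] (NP/S)\PP   <
      [3,4] "plan" : S
      [4,5] "city" : ((NP/S)\PP)\S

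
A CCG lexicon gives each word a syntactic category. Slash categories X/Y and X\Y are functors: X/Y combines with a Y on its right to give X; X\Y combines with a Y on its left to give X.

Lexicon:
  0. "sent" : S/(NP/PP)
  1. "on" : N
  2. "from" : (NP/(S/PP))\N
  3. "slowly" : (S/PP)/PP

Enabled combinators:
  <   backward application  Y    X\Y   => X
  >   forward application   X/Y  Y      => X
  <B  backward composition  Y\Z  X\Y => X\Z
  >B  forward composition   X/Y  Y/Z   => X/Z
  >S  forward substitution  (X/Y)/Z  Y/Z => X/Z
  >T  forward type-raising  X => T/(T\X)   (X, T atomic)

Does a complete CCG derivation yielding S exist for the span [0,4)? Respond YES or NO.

[0,4] S   >
  [0,1] "sent" : S/(NP/PP)
  [1,4] NP/PP   >B
    [1,3] NP/(S/PP)   <
      [1,2] "on" : N
      [2,3] "from" : (NP/(S/PP))\N
    [3,4] "slowly" : (S/PP)/PP

YES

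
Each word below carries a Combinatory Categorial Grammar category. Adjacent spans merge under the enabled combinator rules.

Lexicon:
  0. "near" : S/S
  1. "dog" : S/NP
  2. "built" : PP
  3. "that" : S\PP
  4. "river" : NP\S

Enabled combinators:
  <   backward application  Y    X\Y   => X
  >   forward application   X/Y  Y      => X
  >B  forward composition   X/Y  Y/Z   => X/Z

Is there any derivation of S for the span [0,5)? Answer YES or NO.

YES

[0,5] S   >
  [0,2] S/NP   >B
    [0,1] "near" : S/S
    [1,2] "dog" : S/NP
  [2,5] NP   <
    [2,4] S   <
      [2,3] "built" : PP
      [3,4] "that" : S\PP
    [4,5] "river" : NP\S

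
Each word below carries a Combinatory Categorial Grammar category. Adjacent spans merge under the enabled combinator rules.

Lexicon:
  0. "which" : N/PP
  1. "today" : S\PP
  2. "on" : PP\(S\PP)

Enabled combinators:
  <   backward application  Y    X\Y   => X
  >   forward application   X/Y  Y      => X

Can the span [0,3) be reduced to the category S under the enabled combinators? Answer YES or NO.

N/PP S\PP PP\(S\PP)
CKY chart[0,3] = {N}; S ∉ chart

NO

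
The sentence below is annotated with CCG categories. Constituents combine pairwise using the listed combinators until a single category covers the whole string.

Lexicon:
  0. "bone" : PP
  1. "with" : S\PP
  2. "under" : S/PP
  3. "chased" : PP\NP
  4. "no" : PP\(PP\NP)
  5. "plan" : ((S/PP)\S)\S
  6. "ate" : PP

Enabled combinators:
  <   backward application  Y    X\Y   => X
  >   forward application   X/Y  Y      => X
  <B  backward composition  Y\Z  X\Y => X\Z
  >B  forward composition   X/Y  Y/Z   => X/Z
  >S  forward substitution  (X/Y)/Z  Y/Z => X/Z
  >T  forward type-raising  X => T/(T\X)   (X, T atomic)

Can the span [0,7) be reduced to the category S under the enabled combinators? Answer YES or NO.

YES

[0,7] S   >
  [0,6] S/PP   <
    [0,2] S   <
      [0,1] "bone" : PP
      [1,2] "with" : S\PP
    [2,6] (S/PP)\S   <
      [2,5] S   >
        [2,3] "under" : S/PP
        [3,5] PP   <
          [3,4] "chased" : PP\NP
          [4,5] "no" : PP\(PP\NP)
      [5,6] "plan" : ((S/PP)\S)\S
  [6,7] "ate" : PP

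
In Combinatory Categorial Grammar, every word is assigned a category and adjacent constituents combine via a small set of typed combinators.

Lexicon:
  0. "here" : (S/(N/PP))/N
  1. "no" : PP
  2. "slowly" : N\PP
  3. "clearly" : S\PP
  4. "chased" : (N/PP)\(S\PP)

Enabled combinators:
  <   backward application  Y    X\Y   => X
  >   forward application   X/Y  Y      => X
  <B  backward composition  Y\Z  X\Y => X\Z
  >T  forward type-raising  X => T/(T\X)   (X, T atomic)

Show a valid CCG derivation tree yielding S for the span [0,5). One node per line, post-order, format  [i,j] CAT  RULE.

[0,5] S   >
  [0,3] S/(N/PP)   >
    [0,1] "here" : (S/(N/PP))/N
    [1,3] N   <
      [1,2] "no" : PP
      [2,3] "slowly" : N\PP
  [3,5] N/PP   <
    [3,4] "clearly" : S\PP
    [4,5] "chased" : (N/PP)\(S\PP)

[0,1] (S/(N/PP))/N  lex  "here"
[1,2] PP  lex  "no"
[2,3] N\PP  lex  "slowly"
[1,3] N  <  k=2
[0,3] S/(N/PP)  >  k=1
[3,4] S\PP  lex  "clearly"
[4,5] (N/PP)\(S\PP)  lex  "chased"
[3,5] N/PP  <  k=4
[0,5] S  >  k=3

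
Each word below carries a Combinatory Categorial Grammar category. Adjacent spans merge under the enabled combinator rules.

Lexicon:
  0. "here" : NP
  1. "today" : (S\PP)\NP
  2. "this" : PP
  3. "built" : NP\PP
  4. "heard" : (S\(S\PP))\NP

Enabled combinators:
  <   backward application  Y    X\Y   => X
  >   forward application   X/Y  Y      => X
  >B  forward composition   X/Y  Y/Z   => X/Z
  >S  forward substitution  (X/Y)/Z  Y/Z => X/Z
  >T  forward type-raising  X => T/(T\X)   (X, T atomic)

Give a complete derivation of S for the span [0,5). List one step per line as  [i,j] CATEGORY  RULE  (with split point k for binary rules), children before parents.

[0,5] S   <
  [0,2] S\PP   <
    [0,1] "here" : NP
    [1,2] "today" : (S\PP)\NP
  [2,5] S\(S\PP)   <
    [2,4] NP   <
      [2,3] "this" : PP
      [3,4] "built" : NP\PP
    [4,5] "heard" : (S\(S\PP))\NP

[0,1] NP  lex  "here"
[1,2] (S\PP)\NP  lex  "today"
[0,2] S\PP  <  k=1
[2,3] PP  lex  "this"
[3,4] NP\PP  lex  "built"
[2,4] NP  <  k=3
[4,5] (S\(S\PP))\NP  lex  "heard"
[2,5] S\(S\PP)  <  k=4
[0,5] S  <  k=2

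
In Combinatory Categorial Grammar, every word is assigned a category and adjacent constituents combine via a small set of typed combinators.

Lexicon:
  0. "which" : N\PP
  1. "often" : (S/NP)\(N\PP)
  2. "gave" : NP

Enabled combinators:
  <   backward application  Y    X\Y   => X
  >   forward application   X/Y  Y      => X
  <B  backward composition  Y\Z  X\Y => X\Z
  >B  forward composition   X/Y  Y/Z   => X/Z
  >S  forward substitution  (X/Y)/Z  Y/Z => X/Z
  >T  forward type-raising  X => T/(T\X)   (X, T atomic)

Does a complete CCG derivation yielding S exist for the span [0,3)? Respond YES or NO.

[0,3] S   >
  [0,2] S/NP   <
    [0,1] "which" : N\PP
    [1,2] "often" : (S/NP)\(N\PP)
  [2,3] "gave" : NP

YES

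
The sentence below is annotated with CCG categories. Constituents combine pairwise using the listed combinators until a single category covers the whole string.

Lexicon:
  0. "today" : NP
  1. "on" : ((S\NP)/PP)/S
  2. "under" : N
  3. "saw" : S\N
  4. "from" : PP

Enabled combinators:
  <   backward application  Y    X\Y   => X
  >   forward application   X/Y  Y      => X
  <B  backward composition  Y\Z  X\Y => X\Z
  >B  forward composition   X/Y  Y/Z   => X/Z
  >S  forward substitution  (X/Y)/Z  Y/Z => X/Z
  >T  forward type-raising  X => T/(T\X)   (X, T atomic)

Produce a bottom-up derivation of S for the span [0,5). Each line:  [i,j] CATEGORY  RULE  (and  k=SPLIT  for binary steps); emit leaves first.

[0,1] NP  lex  "today"
[1,2] ((S\NP)/PP)/S  lex  "on"
[2,3] N  lex  "under"
[3,4] S\N  lex  "saw"
[2,4] S  <  k=3
[1,4] (S\NP)/PP  >  k=2
[4,5] PP  lex  "from"
[1,5] S\NP  >  k=4
[0,5] S  <  k=1

[0,5] S   <
  [0,1] "today" : NP
  [1,5] S\NP   >
    [1,4] (S\NP)/PP   >
      [1,2] "on" : ((S\NP)/PP)/S
      [2,4] S   <
        [2,3] "under" : N
        [3,4] "saw" : S\N
    [4,5] "from" : PP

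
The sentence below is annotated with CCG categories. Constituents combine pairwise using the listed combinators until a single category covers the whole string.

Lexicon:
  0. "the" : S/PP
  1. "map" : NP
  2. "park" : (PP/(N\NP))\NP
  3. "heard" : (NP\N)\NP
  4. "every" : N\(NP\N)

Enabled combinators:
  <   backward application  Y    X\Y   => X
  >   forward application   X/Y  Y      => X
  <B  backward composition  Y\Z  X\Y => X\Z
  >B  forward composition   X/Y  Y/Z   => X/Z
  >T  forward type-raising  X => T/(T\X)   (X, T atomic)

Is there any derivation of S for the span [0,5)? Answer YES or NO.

[0,5] S   >
  [0,1] "the" : S/PP
  [1,5] PP   >
    [1,3] PP/(N\NP)   <
      [1,2] "map" : NP
      [2,3] "park" : (PP/(N\NP))\NP
    [3,5] N\NP   <B
      [3,4] "heard" : (NP\N)\NP
      [4,5] "every" : N\(NP\N)

YES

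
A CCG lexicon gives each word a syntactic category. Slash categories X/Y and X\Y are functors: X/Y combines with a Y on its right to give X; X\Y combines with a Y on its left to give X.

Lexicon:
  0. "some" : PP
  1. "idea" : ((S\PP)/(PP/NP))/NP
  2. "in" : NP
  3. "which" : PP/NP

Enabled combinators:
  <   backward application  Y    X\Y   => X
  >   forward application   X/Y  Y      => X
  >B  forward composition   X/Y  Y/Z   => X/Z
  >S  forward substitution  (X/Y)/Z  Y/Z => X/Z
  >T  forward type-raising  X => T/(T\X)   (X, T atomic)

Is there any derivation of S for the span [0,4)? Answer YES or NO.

[0,4] S   >
  [0,1] S/(S\PP)   >T
    [0,1] "some" : PP
  [1,4] S\PP   >
    [1,3] (S\PP)/(PP/NP)   >
      [1,2] "idea" : ((S\PP)/(PP/NP))/NP
      [2,3] "in" : NP
    [3,4] "which" : PP/NP

YES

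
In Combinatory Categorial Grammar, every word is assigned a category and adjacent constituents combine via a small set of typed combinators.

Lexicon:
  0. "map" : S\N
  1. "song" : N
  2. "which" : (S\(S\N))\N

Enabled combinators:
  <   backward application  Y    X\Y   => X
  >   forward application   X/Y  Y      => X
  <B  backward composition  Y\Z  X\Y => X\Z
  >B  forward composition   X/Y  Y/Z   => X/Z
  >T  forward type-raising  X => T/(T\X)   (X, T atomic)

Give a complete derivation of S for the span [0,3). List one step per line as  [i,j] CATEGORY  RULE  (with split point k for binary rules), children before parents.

[0,1] S\N  lex  "map"
[1,2] N  lex  "song"
[2,3] (S\(S\N))\N  lex  "which"
[1,3] S\(S\N)  <  k=2
[0,3] S  <  k=1

[0,3] S   <
  [0,1] "map" : S\N
  [1,3] S\(S\N)   <
    [1,2] "song" : N
    [2,3] "which" : (S\(S\N))\N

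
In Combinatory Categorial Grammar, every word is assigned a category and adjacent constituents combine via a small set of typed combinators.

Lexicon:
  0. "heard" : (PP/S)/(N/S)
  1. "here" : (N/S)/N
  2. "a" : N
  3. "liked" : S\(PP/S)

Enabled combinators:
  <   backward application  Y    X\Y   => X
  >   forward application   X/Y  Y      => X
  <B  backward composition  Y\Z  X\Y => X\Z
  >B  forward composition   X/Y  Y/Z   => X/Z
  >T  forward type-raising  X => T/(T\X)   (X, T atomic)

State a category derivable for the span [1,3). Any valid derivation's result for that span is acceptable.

[0,4] S   <
  [0,3] PP/S   >
    [0,1] "heard" : (PP/S)/(N/S)
    [1,3] N/S   >
      [1,2] "here" : (N/S)/N
      [2,3] "a" : N
  [3,4] "liked" : S\(PP/S)

N/S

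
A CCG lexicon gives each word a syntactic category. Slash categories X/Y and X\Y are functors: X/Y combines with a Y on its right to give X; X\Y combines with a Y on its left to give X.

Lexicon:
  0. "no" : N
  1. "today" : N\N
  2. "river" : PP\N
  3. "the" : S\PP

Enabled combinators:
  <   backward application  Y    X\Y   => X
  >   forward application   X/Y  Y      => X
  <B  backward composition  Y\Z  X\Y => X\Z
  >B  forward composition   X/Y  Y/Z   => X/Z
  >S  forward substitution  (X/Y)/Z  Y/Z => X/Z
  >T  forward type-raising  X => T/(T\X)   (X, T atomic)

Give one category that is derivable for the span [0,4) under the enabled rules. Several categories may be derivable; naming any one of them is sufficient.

S

[0,4] S   <
  [0,1] "no" : N
  [1,4] S\N   <B
    [1,3] PP\N   <B
      [1,2] "today" : N\N
      [2,3] "river" : PP\N
    [3,4] "the" : S\PP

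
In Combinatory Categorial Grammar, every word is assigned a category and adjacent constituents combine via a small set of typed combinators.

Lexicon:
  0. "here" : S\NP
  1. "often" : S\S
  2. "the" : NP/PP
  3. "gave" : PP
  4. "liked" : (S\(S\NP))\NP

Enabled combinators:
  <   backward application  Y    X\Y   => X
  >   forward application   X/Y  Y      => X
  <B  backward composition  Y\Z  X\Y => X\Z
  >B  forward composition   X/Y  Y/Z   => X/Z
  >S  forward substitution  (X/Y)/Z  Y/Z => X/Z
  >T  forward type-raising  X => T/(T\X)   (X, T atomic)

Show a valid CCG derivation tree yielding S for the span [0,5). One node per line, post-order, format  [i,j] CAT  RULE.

[0,5] S   <
  [0,2] S\NP   <B
    [0,1] "here" : S\NP
    [1,2] "often" : S\S
  [2,5] S\(S\NP)   <
    [2,4] NP   >
      [2,3] "the" : NP/PP
      [3,4] "gave" : PP
    [4,5] "liked" : (S\(S\NP))\NP

[0,1] S\NP  lex  "here"
[1,2] S\S  lex  "often"
[0,2] S\NP  <B  k=1
[2,3] NP/PP  lex  "the"
[3,4] PP  lex  "gave"
[2,4] NP  >  k=3
[4,5] (S\(S\NP))\NP  lex  "liked"
[2,5] S\(S\NP)  <  k=4
[0,5] S  <  k=2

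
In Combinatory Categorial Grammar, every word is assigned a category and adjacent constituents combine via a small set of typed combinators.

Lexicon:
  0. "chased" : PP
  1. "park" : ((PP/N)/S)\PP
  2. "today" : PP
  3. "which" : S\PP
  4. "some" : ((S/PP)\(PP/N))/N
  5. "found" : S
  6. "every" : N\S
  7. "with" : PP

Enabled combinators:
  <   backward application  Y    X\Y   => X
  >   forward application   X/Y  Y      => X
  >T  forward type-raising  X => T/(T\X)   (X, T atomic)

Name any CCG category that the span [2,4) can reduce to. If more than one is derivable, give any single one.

S

[0,8] S   >
  [0,7] S/PP   <
    [0,4] PP/N   >
      [0,2] (PP/N)/S   <
        [0,1] "chased" : PP
        [1,2] "park" : ((PP/N)/S)\PP
      [2,4] S   <
        [2,3] "today" : PP
        [3,4] "which" : S\PP
    [4,7] (S/PP)\(PP/N)   >
      [4,5] "some" : ((S/PP)\(PP/N))/N
      [5,7] N   <
        [5,6] "found" : S
        [6,7] "every" : N\S
  [7,8] "with" : PP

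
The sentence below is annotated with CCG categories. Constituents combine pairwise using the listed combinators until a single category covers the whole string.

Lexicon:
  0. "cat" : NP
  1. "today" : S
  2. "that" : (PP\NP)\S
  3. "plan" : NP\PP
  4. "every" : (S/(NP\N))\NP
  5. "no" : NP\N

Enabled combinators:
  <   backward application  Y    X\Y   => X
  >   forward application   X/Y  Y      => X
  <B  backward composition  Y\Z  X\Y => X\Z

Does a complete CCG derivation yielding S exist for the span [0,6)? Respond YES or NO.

[0,6] S   >
  [0,5] S/(NP\N)   <
    [0,4] NP   <
      [0,3] PP   <
        [0,1] "cat" : NP
        [1,3] PP\NP   <
          [1,2] "today" : S
          [2,3] "that" : (PP\NP)\S
      [3,4] "plan" : NP\PP
    [4,5] "every" : (S/(NP\N))\NP
  [5,6] "no" : NP\N

YES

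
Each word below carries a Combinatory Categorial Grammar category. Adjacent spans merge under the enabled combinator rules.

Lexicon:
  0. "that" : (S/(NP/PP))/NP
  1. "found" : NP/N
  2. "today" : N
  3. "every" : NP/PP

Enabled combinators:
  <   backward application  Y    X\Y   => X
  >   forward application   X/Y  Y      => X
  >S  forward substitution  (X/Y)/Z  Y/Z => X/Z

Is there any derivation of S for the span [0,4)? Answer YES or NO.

YES

[0,4] S   >
  [0,3] S/(NP/PP)   >
    [0,1] "that" : (S/(NP/PP))/NP
    [1,3] NP   >
      [1,2] "found" : NP/N
      [2,3] "today" : N
  [3,4] "every" : NP/PP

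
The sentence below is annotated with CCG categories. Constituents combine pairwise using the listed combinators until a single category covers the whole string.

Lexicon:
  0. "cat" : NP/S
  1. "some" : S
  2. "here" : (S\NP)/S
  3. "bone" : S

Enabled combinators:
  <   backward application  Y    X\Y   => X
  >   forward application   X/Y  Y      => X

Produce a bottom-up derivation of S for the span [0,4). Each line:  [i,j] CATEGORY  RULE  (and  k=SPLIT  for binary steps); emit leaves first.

[0,4] S   <
  [0,2] NP   >
    [0,1] "cat" : NP/S
    [1,2] "some" : S
  [2,4] S\NP   >
    [2,3] "here" : (S\NP)/S
    [3,4] "bone" : S

[0,1] NP/S  lex  "cat"
[1,2] S  lex  "some"
[0,2] NP  >  k=1
[2,3] (S\NP)/S  lex  "here"
[3,4] S  lex  "bone"
[2,4] S\NP  >  k=3
[0,4] S  <  k=2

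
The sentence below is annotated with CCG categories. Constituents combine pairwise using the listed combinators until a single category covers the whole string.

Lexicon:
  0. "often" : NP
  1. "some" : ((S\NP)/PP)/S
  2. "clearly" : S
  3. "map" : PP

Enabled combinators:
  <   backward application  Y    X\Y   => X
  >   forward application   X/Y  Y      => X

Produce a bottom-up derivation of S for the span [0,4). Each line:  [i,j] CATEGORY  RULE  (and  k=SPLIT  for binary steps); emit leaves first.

[0,1] NP  lex  "often"
[1,2] ((S\NP)/PP)/S  lex  "some"
[2,3] S  lex  "clearly"
[1,3] (S\NP)/PP  >  k=2
[3,4] PP  lex  "map"
[1,4] S\NP  >  k=3
[0,4] S  <  k=1

[0,4] S   <
  [0,1] "often" : NP
  [1,4] S\NP   >
    [1,3] (S\NP)/PP   >
      [1,2] "some" : ((S\NP)/PP)/S
      [2,3] "clearly" : S
    [3,4] "map" : PP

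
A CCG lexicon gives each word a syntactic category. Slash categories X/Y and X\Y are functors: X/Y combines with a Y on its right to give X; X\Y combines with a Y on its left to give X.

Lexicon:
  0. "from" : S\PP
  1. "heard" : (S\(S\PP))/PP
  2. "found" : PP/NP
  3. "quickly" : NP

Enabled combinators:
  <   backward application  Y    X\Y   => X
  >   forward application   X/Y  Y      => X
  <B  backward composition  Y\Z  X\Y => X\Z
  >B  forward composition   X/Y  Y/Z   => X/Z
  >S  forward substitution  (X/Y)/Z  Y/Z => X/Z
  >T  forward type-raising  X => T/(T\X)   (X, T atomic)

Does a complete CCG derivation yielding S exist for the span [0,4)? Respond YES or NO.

YES

[0,4] S   <
  [0,1] "from" : S\PP
  [1,4] S\(S\PP)   >
    [1,2] "heard" : (S\(S\PP))/PP
    [2,4] PP   >
      [2,3] "found" : PP/NP
      [3,4] "quickly" : NP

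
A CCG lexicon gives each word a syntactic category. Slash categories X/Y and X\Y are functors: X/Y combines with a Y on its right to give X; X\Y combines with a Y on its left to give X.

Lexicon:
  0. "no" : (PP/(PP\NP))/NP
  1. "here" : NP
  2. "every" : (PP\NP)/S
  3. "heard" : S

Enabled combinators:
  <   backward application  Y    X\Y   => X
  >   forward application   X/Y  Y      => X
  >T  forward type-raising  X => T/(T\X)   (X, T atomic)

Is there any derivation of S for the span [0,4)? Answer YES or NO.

NO

(PP/(PP\NP))/NP NP (PP\NP)/S S
CKY chart[0,4] = {N/(N\PP), NP/(NP\PP), PP, PP/(PP\PP), S/(S\PP)}; S ∉ chart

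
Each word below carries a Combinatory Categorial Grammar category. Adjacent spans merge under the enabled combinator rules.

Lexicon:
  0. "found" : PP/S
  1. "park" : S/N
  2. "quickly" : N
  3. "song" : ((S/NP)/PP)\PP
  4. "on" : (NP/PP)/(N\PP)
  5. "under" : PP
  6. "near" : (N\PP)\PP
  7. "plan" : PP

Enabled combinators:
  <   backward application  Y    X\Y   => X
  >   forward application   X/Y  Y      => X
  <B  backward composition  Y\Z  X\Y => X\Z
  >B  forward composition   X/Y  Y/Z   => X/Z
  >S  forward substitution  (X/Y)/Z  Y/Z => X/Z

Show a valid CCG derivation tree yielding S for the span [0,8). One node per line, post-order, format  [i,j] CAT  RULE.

[0,1] PP/S  lex  "found"
[1,2] S/N  lex  "park"
[2,3] N  lex  "quickly"
[1,3] S  >  k=2
[0,3] PP  >  k=1
[3,4] ((S/NP)/PP)\PP  lex  "song"
[0,4] (S/NP)/PP  <  k=3
[4,5] (NP/PP)/(N\PP)  lex  "on"
[5,6] PP  lex  "under"
[6,7] (N\PP)\PP  lex  "near"
[5,7] N\PP  <  k=6
[4,7] NP/PP  >  k=5
[0,7] S/PP  >S  k=4
[7,8] PP  lex  "plan"
[0,8] S  >  k=7

[0,8] S   >
  [0,7] S/PP   >S
    [0,4] (S/NP)/PP   <
      [0,3] PP   >
        [0,1] "found" : PP/S
        [1,3] S   >
          [1,2] "park" : S/N
          [2,3] "quickly" : N
      [3,4] "song" : ((S/NP)/PP)\PP
    [4,7] NP/PP   >
      [4,5] "on" : (NP/PP)/(N\PP)
      [5,7] N\PP   <
        [5,6] "under" : PP
        [6,7] "near" : (N\PP)\PP
  [7,8] "plan" : PP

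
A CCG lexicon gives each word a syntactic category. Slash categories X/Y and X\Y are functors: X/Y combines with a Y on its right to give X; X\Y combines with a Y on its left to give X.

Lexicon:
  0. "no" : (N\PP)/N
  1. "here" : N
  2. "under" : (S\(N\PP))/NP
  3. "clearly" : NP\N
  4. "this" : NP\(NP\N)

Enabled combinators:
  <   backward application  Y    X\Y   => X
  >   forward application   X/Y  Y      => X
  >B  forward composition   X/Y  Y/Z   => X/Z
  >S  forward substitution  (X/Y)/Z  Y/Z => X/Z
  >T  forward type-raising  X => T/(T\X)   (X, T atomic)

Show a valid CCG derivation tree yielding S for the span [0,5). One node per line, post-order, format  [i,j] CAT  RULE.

[0,1] (N\PP)/N  lex  "no"
[1,2] N  lex  "here"
[0,2] N\PP  >  k=1
[2,3] (S\(N\PP))/NP  lex  "under"
[3,4] NP\N  lex  "clearly"
[4,5] NP\(NP\N)  lex  "this"
[3,5] NP  <  k=4
[2,5] S\(N\PP)  >  k=3
[0,5] S  <  k=2

[0,5] S   <
  [0,2] N\PP   >
    [0,1] "no" : (N\PP)/N
    [1,2] "here" : N
  [2,5] S\(N\PP)   >
    [2,3] "under" : (S\(N\PP))/NP
    [3,5] NP   <
      [3,4] "clearly" : NP\N
      [4,5] "this" : NP\(NP\N)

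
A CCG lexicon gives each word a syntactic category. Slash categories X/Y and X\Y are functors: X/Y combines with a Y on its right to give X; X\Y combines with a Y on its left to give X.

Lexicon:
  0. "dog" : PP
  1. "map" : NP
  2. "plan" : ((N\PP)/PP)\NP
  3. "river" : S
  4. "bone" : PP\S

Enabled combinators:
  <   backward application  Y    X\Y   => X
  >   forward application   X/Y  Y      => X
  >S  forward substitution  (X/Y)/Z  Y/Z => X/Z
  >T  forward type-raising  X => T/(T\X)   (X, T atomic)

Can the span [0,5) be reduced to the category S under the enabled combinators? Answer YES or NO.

NO

PP NP ((N\PP)/PP)\NP S PP\S
CKY chart[0,5] = {N, N/(N\N), NP/(NP\N), PP/(PP\N), S/(S\N)}; S ∉ chart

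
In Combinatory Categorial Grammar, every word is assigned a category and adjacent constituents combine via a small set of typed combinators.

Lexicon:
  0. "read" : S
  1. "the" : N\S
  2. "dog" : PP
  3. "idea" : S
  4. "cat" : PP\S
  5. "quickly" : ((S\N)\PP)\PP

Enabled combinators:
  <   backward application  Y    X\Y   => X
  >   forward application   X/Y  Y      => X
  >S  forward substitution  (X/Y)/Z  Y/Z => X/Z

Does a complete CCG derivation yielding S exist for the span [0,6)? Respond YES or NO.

YES

[0,6] S   <
  [0,2] N   <
    [0,1] "read" : S
    [1,2] "the" : N\S
  [2,6] S\N   <
    [2,3] "dog" : PP
    [3,6] (S\N)\PP   <
      [3,5] PP   <
        [3,4] "idea" : S
        [4,5] "cat" : PP\S
      [5,6] "quickly" : ((S\N)\PP)\PP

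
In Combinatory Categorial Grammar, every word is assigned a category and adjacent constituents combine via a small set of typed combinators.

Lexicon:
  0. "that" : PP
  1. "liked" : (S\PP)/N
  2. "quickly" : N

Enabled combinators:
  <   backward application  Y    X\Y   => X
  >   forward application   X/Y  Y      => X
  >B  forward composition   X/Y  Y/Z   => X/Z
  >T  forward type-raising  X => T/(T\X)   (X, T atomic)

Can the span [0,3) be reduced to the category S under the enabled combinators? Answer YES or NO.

[0,3] S   >
  [0,1] S/(S\PP)   >T
    [0,1] "that" : PP
  [1,3] S\PP   >
    [1,2] "liked" : (S\PP)/N
    [2,3] "quickly" : N

YES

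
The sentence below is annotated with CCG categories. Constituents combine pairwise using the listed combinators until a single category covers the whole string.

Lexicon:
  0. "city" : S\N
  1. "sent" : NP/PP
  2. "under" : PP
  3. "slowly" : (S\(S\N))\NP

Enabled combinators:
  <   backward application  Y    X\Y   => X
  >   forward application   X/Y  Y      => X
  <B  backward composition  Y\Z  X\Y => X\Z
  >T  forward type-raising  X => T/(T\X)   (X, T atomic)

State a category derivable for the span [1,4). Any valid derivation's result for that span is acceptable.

[0,4] S   <
  [0,1] "city" : S\N
  [1,4] S\(S\N)   <
    [1,3] NP   >
      [1,2] "sent" : NP/PP
      [2,3] "under" : PP
    [3,4] "slowly" : (S\(S\N))\NP

S\(S\N)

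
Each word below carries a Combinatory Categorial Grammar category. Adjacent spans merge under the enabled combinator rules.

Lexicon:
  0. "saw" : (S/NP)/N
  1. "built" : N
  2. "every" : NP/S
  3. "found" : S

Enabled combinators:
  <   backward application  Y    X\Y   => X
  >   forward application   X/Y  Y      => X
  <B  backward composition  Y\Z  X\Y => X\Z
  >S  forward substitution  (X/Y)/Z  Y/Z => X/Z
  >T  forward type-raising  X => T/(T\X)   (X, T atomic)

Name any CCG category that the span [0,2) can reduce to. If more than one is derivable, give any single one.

[0,4] S   >
  [0,2] S/NP   >
    [0,1] "saw" : (S/NP)/N
    [1,2] "built" : N
  [2,4] NP   >
    [2,3] "every" : NP/S
    [3,4] "found" : S

S/NP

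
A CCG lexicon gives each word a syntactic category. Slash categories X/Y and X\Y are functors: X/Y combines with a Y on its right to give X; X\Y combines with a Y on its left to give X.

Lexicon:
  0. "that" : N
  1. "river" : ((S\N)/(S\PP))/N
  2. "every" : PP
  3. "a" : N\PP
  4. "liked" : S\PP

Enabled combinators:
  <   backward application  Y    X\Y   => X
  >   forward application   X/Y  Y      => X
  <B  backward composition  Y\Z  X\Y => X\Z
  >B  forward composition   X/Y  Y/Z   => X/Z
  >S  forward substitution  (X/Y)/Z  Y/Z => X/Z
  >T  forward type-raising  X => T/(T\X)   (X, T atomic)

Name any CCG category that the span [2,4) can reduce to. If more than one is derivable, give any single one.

[0,5] S   <
  [0,1] "that" : N
  [1,5] S\N   >
    [1,4] (S\N)/(S\PP)   >
      [1,2] "river" : ((S\N)/(S\PP))/N
      [2,4] N   <
        [2,3] "every" : PP
        [3,4] "a" : N\PP
    [4,5] "liked" : S\PP

N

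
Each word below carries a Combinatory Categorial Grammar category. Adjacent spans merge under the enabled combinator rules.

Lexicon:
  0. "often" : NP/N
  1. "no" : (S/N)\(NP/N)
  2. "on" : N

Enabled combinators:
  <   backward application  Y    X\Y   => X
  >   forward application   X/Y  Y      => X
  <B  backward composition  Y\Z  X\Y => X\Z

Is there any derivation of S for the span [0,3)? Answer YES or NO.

YES

[0,3] S   >
  [0,2] S/N   <
    [0,1] "often" : NP/N
    [1,2] "no" : (S/N)\(NP/N)
  [2,3] "on" : N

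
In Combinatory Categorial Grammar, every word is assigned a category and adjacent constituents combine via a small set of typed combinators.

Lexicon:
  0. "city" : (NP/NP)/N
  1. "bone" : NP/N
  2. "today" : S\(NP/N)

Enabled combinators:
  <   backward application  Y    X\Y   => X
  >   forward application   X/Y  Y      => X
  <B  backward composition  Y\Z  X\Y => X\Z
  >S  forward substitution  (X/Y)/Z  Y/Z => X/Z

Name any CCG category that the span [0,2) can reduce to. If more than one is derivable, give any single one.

NP/N

[0,3] S   <
  [0,2] NP/N   >S
    [0,1] "city" : (NP/NP)/N
    [1,2] "bone" : NP/N
  [2,3] "today" : S\(NP/N)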